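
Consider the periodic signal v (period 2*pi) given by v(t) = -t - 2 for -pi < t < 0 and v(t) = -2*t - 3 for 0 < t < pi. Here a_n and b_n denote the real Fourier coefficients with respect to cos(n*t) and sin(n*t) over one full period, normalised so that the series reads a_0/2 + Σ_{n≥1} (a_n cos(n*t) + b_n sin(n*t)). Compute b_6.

b_6 = 1/pi ∫_{-pi}^{pi} v(t) sin(6*t) dt.
Split the integral at the breakpoints.
Integrating by parts (boundary term plus one more integral), an antiderivative of (-t - 2) sin(6*t) is t*cos(6*t)/6 - sin(6*t)/36 + cos(6*t)/3; evaluating from -pi to 0: ∫_{-pi}^{0} (-t - 2) sin(6*t) dt = (1/3) - (1/3 - pi/6) = pi/6.
Integrating by parts (boundary term plus one more integral), an antiderivative of (-2*t - 3) sin(6*t) is t*cos(6*t)/3 - sin(6*t)/18 + cos(6*t)/2; evaluating from 0 to pi: ∫_{0}^{pi} (-2*t - 3) sin(6*t) dt = (1/2 + pi/3) - (1/2) = pi/3.
Summing the pieces and multiplying by (1/pi) gives b_6 = 1/2.

1/2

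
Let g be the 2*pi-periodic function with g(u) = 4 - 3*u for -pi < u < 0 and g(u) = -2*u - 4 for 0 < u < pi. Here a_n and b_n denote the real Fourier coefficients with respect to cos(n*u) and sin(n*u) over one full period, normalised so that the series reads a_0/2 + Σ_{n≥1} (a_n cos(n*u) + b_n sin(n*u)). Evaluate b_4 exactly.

b_4 = 1/pi ∫_{-pi}^{pi} g(u) sin(4*u) du.
Split the integral at the breakpoints.
Integrating by parts (boundary term plus one more integral), an antiderivative of (4 - 3*u) sin(4*u) is 3*u*cos(4*u)/4 - 3*sin(4*u)/16 - cos(4*u); evaluating from -pi to 0: ∫_{-pi}^{0} (4 - 3*u) sin(4*u) du = (-1) - (-3*pi/4 - 1) = 3*pi/4.
Integrating by parts (boundary term plus one more integral), an antiderivative of (-2*u - 4) sin(4*u) is u*cos(4*u)/2 - sin(4*u)/8 + cos(4*u); evaluating from 0 to pi: ∫_{0}^{pi} (-2*u - 4) sin(4*u) du = (1 + pi/2) - (1) = pi/2.
Summing the pieces and multiplying by (1/pi) gives b_4 = 5/4.

5/4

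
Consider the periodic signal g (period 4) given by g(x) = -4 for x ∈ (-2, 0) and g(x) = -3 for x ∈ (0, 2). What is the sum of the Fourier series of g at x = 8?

x = 8 differs from x = 0 by 2 full period(s), and the series is 4-periodic.
At x = 0 the one-sided limits are g(0^-) = -4 and g(0^+) = -3.
By Dirichlet's theorem the series converges to their average, [(-4) + (-3)]/2 = -7/2.

-7/2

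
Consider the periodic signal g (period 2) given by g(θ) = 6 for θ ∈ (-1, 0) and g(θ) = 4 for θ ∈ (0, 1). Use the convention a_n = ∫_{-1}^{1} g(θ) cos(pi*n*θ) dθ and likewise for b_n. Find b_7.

-4/(7*pi)

b_7 = ∫_{-1}^{1} g(θ) sin(7*pi*θ) dθ.
Split the integral at the breakpoints.
Directly, an antiderivative of (6) sin(7*pi*θ) is -6*cos(7*pi*θ)/(7*pi); evaluating from -1 to 0: ∫_{-1}^{0} (6) sin(7*pi*θ) dθ = (-6/(7*pi)) - (6/(7*pi)) = -12/(7*pi).
Directly, an antiderivative of (4) sin(7*pi*θ) is -4*cos(7*pi*θ)/(7*pi); evaluating from 0 to 1: ∫_{0}^{1} (4) sin(7*pi*θ) dθ = (4/(7*pi)) - (-4/(7*pi)) = 8/(7*pi).
Summing the pieces gives b_7 = -4/(7*pi).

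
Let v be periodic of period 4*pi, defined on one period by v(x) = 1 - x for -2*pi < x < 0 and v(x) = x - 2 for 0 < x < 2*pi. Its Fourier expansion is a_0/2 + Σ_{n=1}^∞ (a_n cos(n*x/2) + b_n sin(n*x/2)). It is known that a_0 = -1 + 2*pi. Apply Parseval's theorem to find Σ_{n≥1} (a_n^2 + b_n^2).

9/2 + 2*pi**2/3

Parseval: a_0^2/2 + Σ_{n≥1} (a_n^2+b_n^2) = (1/(2*pi)) ∫_{-2*pi}^{2*pi} v(x)^2 dx = -2*pi + 5 + 8*pi**2/3.
Subtract a_0^2/2 = (1 - 2*pi)**2/2: Σ (a_n^2+b_n^2) = 9/2 + 2*pi**2/3.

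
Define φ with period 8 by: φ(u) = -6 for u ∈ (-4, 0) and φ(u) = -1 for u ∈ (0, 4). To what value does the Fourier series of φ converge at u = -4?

At u = -4 the one-sided limits are φ(-4^-) = -1 and φ(-4^+) = -6.
By Dirichlet's theorem the series converges to their average, [(-1) + (-6)]/2 = -7/2.

-7/2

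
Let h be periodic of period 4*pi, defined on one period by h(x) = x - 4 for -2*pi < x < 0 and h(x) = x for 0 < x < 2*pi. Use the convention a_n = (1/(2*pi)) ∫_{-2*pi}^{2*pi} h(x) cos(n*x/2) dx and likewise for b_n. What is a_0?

a_0 = (1/(2*pi)) ∫_{-2*pi}^{2*pi} h(x) dx = (1/(2*pi)) · (-8*pi) = -4.

-4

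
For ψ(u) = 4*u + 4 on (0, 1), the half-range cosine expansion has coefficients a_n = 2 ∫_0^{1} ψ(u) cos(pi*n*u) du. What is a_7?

-16/(49*pi**2)

a_7 = 2 ∫_0^{1} (4*u + 4) cos(7*pi*u) du.
Integrating by parts (boundary term plus one more integral), an antiderivative of (4*u + 4) cos(7*pi*u) is 4*u*sin(7*pi*u)/(7*pi) + 4*sin(7*pi*u)/(7*pi) + 4*cos(7*pi*u)/(49*pi**2); evaluating from 0 to 1: ∫_{0}^{1} (4*u + 4) cos(7*pi*u) du = (-4/(49*pi**2)) - (4/(49*pi**2)) = -8/(49*pi**2).
Hence a_7 = 2·(-8/(49*pi**2)) = -16/(49*pi**2).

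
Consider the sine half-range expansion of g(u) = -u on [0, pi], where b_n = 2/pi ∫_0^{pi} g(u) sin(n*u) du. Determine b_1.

b_1 = 2/pi ∫_0^{pi} (-u) sin(u) du.
Integrating by parts (boundary term plus one more integral), an antiderivative of (-u) sin(u) is u*cos(u) - sin(u); evaluating from 0 to pi: ∫_{0}^{pi} (-u) sin(u) du = (-pi) - (0) = -pi.
Hence b_1 = (2/pi)·(-pi) = -2.

-2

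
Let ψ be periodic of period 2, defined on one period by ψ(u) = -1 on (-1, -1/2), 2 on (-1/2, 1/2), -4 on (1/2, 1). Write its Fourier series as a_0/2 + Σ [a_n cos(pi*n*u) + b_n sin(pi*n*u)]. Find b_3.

-1/pi

b_3 = ∫_{-1}^{1} ψ(u) sin(3*pi*u) du.
Split the integral at the breakpoints.
Directly, an antiderivative of (-1) sin(3*pi*u) is cos(3*pi*u)/(3*pi); evaluating from -1 to -1/2: ∫_{-1}^{-1/2} (-1) sin(3*pi*u) du = (0) - (-1/(3*pi)) = 1/(3*pi).
Directly, an antiderivative of (2) sin(3*pi*u) is -2*cos(3*pi*u)/(3*pi); evaluating from -1/2 to 1/2: ∫_{-1/2}^{1/2} (2) sin(3*pi*u) du = (0) - (0) = 0.
Directly, an antiderivative of (-4) sin(3*pi*u) is 4*cos(3*pi*u)/(3*pi); evaluating from 1/2 to 1: ∫_{1/2}^{1} (-4) sin(3*pi*u) du = (-4/(3*pi)) - (0) = -4/(3*pi).
Summing the pieces gives b_3 = -1/pi.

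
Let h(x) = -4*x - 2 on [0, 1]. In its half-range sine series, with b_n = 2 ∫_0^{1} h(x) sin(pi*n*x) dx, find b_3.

b_3 = 2 ∫_0^{1} (-4*x - 2) sin(3*pi*x) dx.
Integrating by parts (boundary term plus one more integral), an antiderivative of (-4*x - 2) sin(3*pi*x) is 4*x*cos(3*pi*x)/(3*pi) - 4*sin(3*pi*x)/(9*pi**2) + 2*cos(3*pi*x)/(3*pi); evaluating from 0 to 1: ∫_{0}^{1} (-4*x - 2) sin(3*pi*x) dx = (-2/pi) - (2/(3*pi)) = -8/(3*pi).
Hence b_3 = 2·(-8/(3*pi)) = -16/(3*pi).

-16/(3*pi)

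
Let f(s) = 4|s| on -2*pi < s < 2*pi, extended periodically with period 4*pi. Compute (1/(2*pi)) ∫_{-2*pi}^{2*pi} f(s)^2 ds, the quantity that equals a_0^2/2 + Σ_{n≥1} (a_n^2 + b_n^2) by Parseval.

128*pi**2/3

(1/(2*pi)) ∫_{-2*pi}^{2*pi} f(s)^2 ds = (1/(2*pi)) · (256*pi**3/3) = 128*pi**2/3.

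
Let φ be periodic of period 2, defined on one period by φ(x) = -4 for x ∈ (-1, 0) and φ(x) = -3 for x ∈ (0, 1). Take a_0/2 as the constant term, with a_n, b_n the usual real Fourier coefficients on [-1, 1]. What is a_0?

a_0 = ∫_{-1}^{1} φ(x) dx = -7.

-7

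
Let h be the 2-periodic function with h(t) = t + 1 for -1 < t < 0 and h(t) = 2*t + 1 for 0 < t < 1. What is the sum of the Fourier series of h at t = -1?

3/2

At t = -1 the one-sided limits are h(-1^-) = 3 and h(-1^+) = 0.
By Dirichlet's theorem the series converges to their average, [(3) + (0)]/2 = 3/2.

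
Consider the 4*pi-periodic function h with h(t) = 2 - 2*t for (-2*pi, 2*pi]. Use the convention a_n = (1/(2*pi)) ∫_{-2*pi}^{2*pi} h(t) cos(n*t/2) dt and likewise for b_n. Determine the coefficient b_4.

b_4 = (1/(2*pi)) ∫_{-2*pi}^{2*pi} h(t) sin(2*t) dt.
Integrating by parts (boundary term plus one more integral), an antiderivative of (2 - 2*t) sin(2*t) is t*cos(2*t) - sin(2*t)/2 - cos(2*t); evaluating from -2*pi to 2*pi: ∫_{-2*pi}^{2*pi} (2 - 2*t) sin(2*t) dt = (-1 + 2*pi) - (-2*pi - 1) = 4*pi.
Hence b_4 = (1/(2*pi))·(4*pi) = 2.

2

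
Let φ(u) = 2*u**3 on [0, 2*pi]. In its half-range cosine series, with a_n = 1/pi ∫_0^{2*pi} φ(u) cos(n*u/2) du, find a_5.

a_5 = 1/pi ∫_0^{2*pi} (2*u**3) cos(5*u/2) du.
Integrating by parts three times (tabular method), an antiderivative of (2*u**3) cos(5*u/2) is 4*u**3*sin(5*u/2)/5 + 24*u**2*cos(5*u/2)/25 - 96*u*sin(5*u/2)/125 - 192*cos(5*u/2)/625; evaluating from 0 to 2*pi: ∫_{0}^{2*pi} (2*u**3) cos(5*u/2) du = (192/625 - 96*pi**2/25) - (-192/625) = 384/625 - 96*pi**2/25.
Hence a_5 = (1/pi)·(384/625 - 96*pi**2/25) = 96*(4 - 25*pi**2)/(625*pi).

96*(4 - 25*pi**2)/(625*pi)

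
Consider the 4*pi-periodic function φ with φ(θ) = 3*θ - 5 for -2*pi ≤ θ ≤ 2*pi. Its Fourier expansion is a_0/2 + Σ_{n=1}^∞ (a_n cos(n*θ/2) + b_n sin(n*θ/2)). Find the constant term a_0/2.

-5

a_0 = (1/(2*pi)) ∫_{-2*pi}^{2*pi} φ(θ) dθ = (1/(2*pi)) · (-20*pi) = -10.
So the constant term a_0/2 = -5.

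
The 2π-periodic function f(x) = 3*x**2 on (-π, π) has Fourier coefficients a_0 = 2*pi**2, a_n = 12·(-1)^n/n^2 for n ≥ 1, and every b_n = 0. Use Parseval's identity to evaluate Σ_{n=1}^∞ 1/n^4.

Parseval: a_0^2/2 + Σ a_n^2 = (1/π) ∫_{-π}^{π} f(x)^2 dx = 18*pi**4/5.
Subtract a_0^2/2 = 2*pi**4: Σ a_n^2 = 8*pi**4/5.
Since a_n^2 = 144/n^4, Σ 1/n^4 = pi**4/90.

pi**4/90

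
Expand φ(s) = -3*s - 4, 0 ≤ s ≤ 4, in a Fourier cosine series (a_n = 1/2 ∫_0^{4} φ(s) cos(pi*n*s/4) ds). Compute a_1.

a_1 = 1/2 ∫_0^{4} (-3*s - 4) cos(pi*s/4) ds.
Integrating by parts (boundary term plus one more integral), an antiderivative of (-3*s - 4) cos(pi*s/4) is -12*s*sin(pi*s/4)/pi - 16*sin(pi*s/4)/pi - 48*cos(pi*s/4)/pi**2; evaluating from 0 to 4: ∫_{0}^{4} (-3*s - 4) cos(pi*s/4) ds = (48/pi**2) - (-48/pi**2) = 96/pi**2.
Hence a_1 = (1/2)·(96/pi**2) = 48/pi**2.

48/pi**2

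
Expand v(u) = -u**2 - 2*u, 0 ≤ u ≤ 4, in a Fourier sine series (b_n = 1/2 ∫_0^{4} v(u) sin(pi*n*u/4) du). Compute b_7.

b_7 = 1/2 ∫_0^{4} (-u**2 - 2*u) sin(7*pi*u/4) du.
Integrating by parts twice (tabular method), an antiderivative of (-u**2 - 2*u) sin(7*pi*u/4) is 4*u**2*cos(7*pi*u/4)/(7*pi) - 32*u*sin(7*pi*u/4)/(49*pi**2) + 8*u*cos(7*pi*u/4)/(7*pi) - 32*sin(7*pi*u/4)/(49*pi**2) - 128*cos(7*pi*u/4)/(343*pi**3); evaluating from 0 to 4: ∫_{0}^{4} (-u**2 - 2*u) sin(7*pi*u/4) du = (32*(4 - 147*pi**2)/(343*pi**3)) - (-128/(343*pi**3)) = 32*(8 - 147*pi**2)/(343*pi**3).
Hence b_7 = (1/2)·(32*(8 - 147*pi**2)/(343*pi**3)) = 16*(8 - 147*pi**2)/(343*pi**3).

16*(8 - 147*pi**2)/(343*pi**3)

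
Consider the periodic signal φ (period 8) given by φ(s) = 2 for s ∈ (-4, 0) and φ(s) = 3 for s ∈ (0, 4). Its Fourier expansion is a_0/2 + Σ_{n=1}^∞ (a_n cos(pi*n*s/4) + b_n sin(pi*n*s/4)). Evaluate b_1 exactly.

2/pi

b_1 = 1/4 ∫_{-4}^{4} φ(s) sin(pi*s/4) ds.
Split the integral at the breakpoints.
Directly, an antiderivative of (2) sin(pi*s/4) is -8*cos(pi*s/4)/pi; evaluating from -4 to 0: ∫_{-4}^{0} (2) sin(pi*s/4) ds = (-8/pi) - (8/pi) = -16/pi.
Directly, an antiderivative of (3) sin(pi*s/4) is -12*cos(pi*s/4)/pi; evaluating from 0 to 4: ∫_{0}^{4} (3) sin(pi*s/4) ds = (12/pi) - (-12/pi) = 24/pi.
Summing the pieces and multiplying by (1/4) gives b_1 = 2/pi.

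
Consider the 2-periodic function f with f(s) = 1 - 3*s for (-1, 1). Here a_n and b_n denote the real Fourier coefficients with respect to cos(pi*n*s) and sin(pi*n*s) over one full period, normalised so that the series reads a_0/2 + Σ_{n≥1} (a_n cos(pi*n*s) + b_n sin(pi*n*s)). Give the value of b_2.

b_2 = ∫_{-1}^{1} f(s) sin(2*pi*s) ds.
Integrating by parts (boundary term plus one more integral), an antiderivative of (1 - 3*s) sin(2*pi*s) is 3*s*cos(2*pi*s)/(2*pi) - 3*sin(2*pi*s)/(4*pi**2) - cos(2*pi*s)/(2*pi); evaluating from -1 to 1: ∫_{-1}^{1} (1 - 3*s) sin(2*pi*s) ds = (1/pi) - (-2/pi) = 3/pi.
Hence b_2 = 3/pi.

3/pi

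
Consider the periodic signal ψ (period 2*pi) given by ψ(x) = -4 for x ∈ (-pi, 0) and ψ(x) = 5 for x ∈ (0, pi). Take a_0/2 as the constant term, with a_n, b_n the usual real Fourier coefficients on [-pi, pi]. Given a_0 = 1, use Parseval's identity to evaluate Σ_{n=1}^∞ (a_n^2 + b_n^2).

Parseval: a_0^2/2 + Σ_{n≥1} (a_n^2+b_n^2) = 1/pi ∫_{-pi}^{pi} ψ(x)^2 dx = 41.
Subtract a_0^2/2 = 1/2: Σ (a_n^2+b_n^2) = 81/2.

81/2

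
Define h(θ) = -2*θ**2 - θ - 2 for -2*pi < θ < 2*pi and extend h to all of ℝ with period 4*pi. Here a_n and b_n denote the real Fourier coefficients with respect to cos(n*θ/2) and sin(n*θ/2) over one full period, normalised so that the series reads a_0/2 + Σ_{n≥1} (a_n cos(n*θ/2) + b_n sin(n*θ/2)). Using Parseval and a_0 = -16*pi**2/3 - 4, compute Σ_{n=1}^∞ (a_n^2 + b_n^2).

Parseval: a_0^2/2 + Σ_{n≥1} (a_n^2+b_n^2) = (1/(2*pi)) ∫_{-2*pi}^{2*pi} h(θ)^2 dθ = 8 + 24*pi**2 + 128*pi**4/5.
Subtract a_0^2/2 = 8*(3 + 4*pi**2)**2/9: Σ (a_n^2+b_n^2) = 8*pi**2*(15 + 64*pi**2)/45.

8*pi**2*(15 + 64*pi**2)/45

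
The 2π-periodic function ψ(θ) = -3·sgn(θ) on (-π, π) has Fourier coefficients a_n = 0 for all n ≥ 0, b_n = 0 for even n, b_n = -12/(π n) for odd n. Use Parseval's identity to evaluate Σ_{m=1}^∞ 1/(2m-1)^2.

Parseval: Σ b_n^2 = (1/π) ∫_{-π}^{π} ψ(θ)^2 dθ = 18.
Only odd n contribute, with b_n^2 = 144/(π^2 n^2), so Σ_{m≥1} 1/(2m-1)^2 = π^2·(18)/144 = pi**2/8.

pi**2/8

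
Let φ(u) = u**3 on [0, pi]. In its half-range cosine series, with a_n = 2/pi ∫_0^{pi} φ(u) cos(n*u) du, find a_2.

3*pi/2

a_2 = 2/pi ∫_0^{pi} (u**3) cos(2*u) du.
Integrating by parts three times (tabular method), an antiderivative of (u**3) cos(2*u) is u**3*sin(2*u)/2 + 3*u**2*cos(2*u)/4 - 3*u*sin(2*u)/4 - 3*cos(2*u)/8; evaluating from 0 to pi: ∫_{0}^{pi} (u**3) cos(2*u) du = (-3/8 + 3*pi**2/4) - (-3/8) = 3*pi**2/4.
Hence a_2 = (2/pi)·(3*pi**2/4) = 3*pi/2.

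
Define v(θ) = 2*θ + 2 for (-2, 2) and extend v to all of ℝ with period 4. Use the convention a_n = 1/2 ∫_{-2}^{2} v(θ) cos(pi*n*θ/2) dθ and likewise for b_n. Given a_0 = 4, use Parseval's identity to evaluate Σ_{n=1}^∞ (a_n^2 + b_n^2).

32/3

Parseval: a_0^2/2 + Σ_{n≥1} (a_n^2+b_n^2) = 1/2 ∫_{-2}^{2} v(θ)^2 dθ = 56/3.
Subtract a_0^2/2 = 8: Σ (a_n^2+b_n^2) = 32/3.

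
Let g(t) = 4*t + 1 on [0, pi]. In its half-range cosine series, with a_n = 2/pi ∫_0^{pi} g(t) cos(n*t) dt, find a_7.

a_7 = 2/pi ∫_0^{pi} (4*t + 1) cos(7*t) dt.
Integrating by parts (boundary term plus one more integral), an antiderivative of (4*t + 1) cos(7*t) is 4*t*sin(7*t)/7 + sin(7*t)/7 + 4*cos(7*t)/49; evaluating from 0 to pi: ∫_{0}^{pi} (4*t + 1) cos(7*t) dt = (-4/49) - (4/49) = -8/49.
Hence a_7 = (2/pi)·(-8/49) = -16/(49*pi).

-16/(49*pi)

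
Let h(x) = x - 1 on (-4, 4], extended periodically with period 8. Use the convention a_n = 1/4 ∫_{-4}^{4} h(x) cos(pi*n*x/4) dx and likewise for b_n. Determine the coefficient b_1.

b_1 = 1/4 ∫_{-4}^{4} h(x) sin(pi*x/4) dx.
Integrating by parts (boundary term plus one more integral), an antiderivative of (x - 1) sin(pi*x/4) is -4*x*cos(pi*x/4)/pi + 16*sin(pi*x/4)/pi**2 + 4*cos(pi*x/4)/pi; evaluating from -4 to 4: ∫_{-4}^{4} (x - 1) sin(pi*x/4) dx = (12/pi) - (-20/pi) = 32/pi.
Hence b_1 = (1/4)·(32/pi) = 8/pi.

8/pi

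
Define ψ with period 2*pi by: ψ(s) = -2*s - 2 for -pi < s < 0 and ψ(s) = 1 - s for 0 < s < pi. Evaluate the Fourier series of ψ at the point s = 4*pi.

-1/2

s = 4*pi differs from s = 0 by 2 full period(s), and the series is 2*pi-periodic.
At s = 0 the one-sided limits are ψ(0^-) = -2 and ψ(0^+) = 1.
By Dirichlet's theorem the series converges to their average, [(-2) + (1)]/2 = -1/2.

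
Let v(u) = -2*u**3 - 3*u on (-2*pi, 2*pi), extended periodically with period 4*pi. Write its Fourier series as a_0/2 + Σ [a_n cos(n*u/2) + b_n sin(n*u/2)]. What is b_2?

-18 + 16*pi**2

b_2 = (1/(2*pi)) ∫_{-2*pi}^{2*pi} v(u) sin(u) du.
v is odd and sin(u) is odd, so the integrand is even and b_2 = 1/pi ∫_0^{2*pi} v(u) sin(u) du.
Integrating by parts three times (tabular method), an antiderivative of (-2*u**3 - 3*u) sin(u) is 2*u**3*cos(u) - 6*u**2*sin(u) - 9*u*cos(u) + 9*sin(u); evaluating from 0 to 2*pi: ∫_{0}^{2*pi} (-2*u**3 - 3*u) sin(u) du = (-18*pi + 16*pi**3) - (0) = -18*pi + 16*pi**3.
Hence b_2 = (1/pi)·(-18*pi + 16*pi**3) = -18 + 16*pi**2.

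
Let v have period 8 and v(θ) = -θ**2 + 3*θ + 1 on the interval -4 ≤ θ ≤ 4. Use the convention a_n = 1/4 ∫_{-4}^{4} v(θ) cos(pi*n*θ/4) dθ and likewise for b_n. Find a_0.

-26/3

a_0 = 1/4 ∫_{-4}^{4} v(θ) dθ = 1/4 · (-104/3) = -26/3.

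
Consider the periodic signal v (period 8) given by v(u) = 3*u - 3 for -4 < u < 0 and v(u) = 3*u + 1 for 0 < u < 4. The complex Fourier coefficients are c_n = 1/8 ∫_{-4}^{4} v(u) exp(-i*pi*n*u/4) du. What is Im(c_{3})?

Since v is real-valued, Im(c_{3}) = -1/8 ∫_{-4}^{4} v(u) sin(3*pi*u/4) du = -b_{3}/2.
Split the integral at the breakpoints.
Integrating by parts (boundary term plus one more integral), an antiderivative of (3*u - 3) sin(3*pi*u/4) is -4*u*cos(3*pi*u/4)/pi + 16*sin(3*pi*u/4)/(3*pi**2) + 4*cos(3*pi*u/4)/pi; evaluating from -4 to 0: ∫_{-4}^{0} (3*u - 3) sin(3*pi*u/4) du = (4/pi) - (-20/pi) = 24/pi.
Integrating by parts (boundary term plus one more integral), an antiderivative of (3*u + 1) sin(3*pi*u/4) is -4*u*cos(3*pi*u/4)/pi + 16*sin(3*pi*u/4)/(3*pi**2) - 4*cos(3*pi*u/4)/(3*pi); evaluating from 0 to 4: ∫_{0}^{4} (3*u + 1) sin(3*pi*u/4) du = (52/(3*pi)) - (-4/(3*pi)) = 56/(3*pi).
So ∫_{-4}^{4} v(u) sin(3*pi*u/4) du = 128/(3*pi).
Hence Im(c_{3}) = (-1/8)·(128/(3*pi)) = -16/(3*pi).

-16/(3*pi)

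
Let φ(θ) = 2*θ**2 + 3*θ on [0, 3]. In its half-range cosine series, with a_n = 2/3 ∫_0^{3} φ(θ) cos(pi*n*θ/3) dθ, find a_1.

a_1 = 2/3 ∫_0^{3} (2*θ**2 + 3*θ) cos(pi*θ/3) dθ.
Integrating by parts twice (tabular method), an antiderivative of (2*θ**2 + 3*θ) cos(pi*θ/3) is 6*θ**2*sin(pi*θ/3)/pi + 9*θ*sin(pi*θ/3)/pi + 36*θ*cos(pi*θ/3)/pi**2 - 108*sin(pi*θ/3)/pi**3 + 27*cos(pi*θ/3)/pi**2; evaluating from 0 to 3: ∫_{0}^{3} (2*θ**2 + 3*θ) cos(pi*θ/3) dθ = (-135/pi**2) - (27/pi**2) = -162/pi**2.
Hence a_1 = (2/3)·(-162/pi**2) = -108/pi**2.

-108/pi**2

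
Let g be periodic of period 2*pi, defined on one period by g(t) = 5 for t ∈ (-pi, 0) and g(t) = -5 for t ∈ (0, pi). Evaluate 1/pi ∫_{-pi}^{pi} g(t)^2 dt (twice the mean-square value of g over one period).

50

1/pi ∫_{-pi}^{pi} g(t)^2 dt = 1/pi · (50*pi) = 50.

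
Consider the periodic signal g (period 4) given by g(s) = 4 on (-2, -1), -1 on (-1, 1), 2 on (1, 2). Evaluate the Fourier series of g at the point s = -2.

3

At s = -2 the one-sided limits are g(-2^-) = 2 and g(-2^+) = 4.
By Dirichlet's theorem the series converges to their average, [(2) + (4)]/2 = 3.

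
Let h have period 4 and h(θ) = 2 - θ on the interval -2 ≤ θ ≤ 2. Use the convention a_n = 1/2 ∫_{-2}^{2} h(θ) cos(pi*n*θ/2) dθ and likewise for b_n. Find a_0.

a_0 = 1/2 ∫_{-2}^{2} h(θ) dθ = 1/2 · (8) = 4.

4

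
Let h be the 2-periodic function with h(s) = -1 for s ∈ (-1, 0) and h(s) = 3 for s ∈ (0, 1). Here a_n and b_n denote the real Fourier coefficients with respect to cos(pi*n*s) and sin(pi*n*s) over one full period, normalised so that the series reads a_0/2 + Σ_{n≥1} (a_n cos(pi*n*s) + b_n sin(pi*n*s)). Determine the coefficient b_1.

b_1 = ∫_{-1}^{1} h(s) sin(pi*s) ds.
Split the integral at the breakpoints.
Directly, an antiderivative of (-1) sin(pi*s) is cos(pi*s)/pi; evaluating from -1 to 0: ∫_{-1}^{0} (-1) sin(pi*s) ds = (1/pi) - (-1/pi) = 2/pi.
Directly, an antiderivative of (3) sin(pi*s) is -3*cos(pi*s)/pi; evaluating from 0 to 1: ∫_{0}^{1} (3) sin(pi*s) ds = (3/pi) - (-3/pi) = 6/pi.
Summing the pieces gives b_1 = 8/pi.

8/pi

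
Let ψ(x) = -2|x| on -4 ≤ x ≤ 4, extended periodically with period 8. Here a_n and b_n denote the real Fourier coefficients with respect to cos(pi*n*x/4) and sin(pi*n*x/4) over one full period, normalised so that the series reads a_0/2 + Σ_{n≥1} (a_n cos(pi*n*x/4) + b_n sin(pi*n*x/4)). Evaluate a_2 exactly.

a_2 = 1/4 ∫_{-4}^{4} ψ(x) cos(pi*x/2) dx.
ψ is even and cos(pi*x/2) is even, so the integrand is even and a_2 = 1/2 ∫_0^{4} ψ(x) cos(pi*x/2) dx.
Integrating by parts (boundary term plus one more integral), an antiderivative of (-2*x) cos(pi*x/2) is -4*x*sin(pi*x/2)/pi - 8*cos(pi*x/2)/pi**2; evaluating from 0 to 4: ∫_{0}^{4} (-2*x) cos(pi*x/2) dx = (-8/pi**2) - (-8/pi**2) = 0.
Hence a_2 = (1/2)·(0) = 0.

0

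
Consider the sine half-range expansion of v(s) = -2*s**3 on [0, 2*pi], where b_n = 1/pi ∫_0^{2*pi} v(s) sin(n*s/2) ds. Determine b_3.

64/9 - 32*pi**2/3

b_3 = 1/pi ∫_0^{2*pi} (-2*s**3) sin(3*s/2) ds.
Integrating by parts three times (tabular method), an antiderivative of (-2*s**3) sin(3*s/2) is 4*s**3*cos(3*s/2)/3 - 8*s**2*sin(3*s/2)/3 - 32*s*cos(3*s/2)/9 + 64*sin(3*s/2)/27; evaluating from 0 to 2*pi: ∫_{0}^{2*pi} (-2*s**3) sin(3*s/2) ds = (32*pi*(2 - 3*pi**2)/9) - (0) = 32*pi*(2 - 3*pi**2)/9.
Hence b_3 = (1/pi)·(32*pi*(2 - 3*pi**2)/9) = 64/9 - 32*pi**2/3.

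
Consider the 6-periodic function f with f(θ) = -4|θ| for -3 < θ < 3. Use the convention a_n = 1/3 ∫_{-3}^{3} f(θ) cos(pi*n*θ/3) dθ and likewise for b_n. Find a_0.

a_0 = 1/3 ∫_{-3}^{3} f(θ) dθ = 1/3 · (-36) = -12.

-12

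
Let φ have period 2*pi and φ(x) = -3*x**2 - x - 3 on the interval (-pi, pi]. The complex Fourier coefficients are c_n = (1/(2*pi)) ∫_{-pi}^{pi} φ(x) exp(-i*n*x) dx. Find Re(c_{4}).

-3/8

Since φ is real-valued, Re(c_{4}) = (1/(2*pi)) ∫_{-pi}^{pi} φ(x) cos(4*x) dx = a_{4}/2.
Integrating by parts twice (tabular method), an antiderivative of (-3*x**2 - x - 3) cos(4*x) is -3*x**2*sin(4*x)/4 - x*sin(4*x)/4 - 3*x*cos(4*x)/8 - 21*sin(4*x)/32 - cos(4*x)/16; evaluating from -pi to pi: ∫_{-pi}^{pi} (-3*x**2 - x - 3) cos(4*x) dx = (-3*pi/8 - 1/16) - (-1/16 + 3*pi/8) = -3*pi/4.
Hence Re(c_{4}) = (1/(2*pi))·(-3*pi/4) = -3/8.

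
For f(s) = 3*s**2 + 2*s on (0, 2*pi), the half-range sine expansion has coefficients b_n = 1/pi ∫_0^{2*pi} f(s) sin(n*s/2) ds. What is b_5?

8*(-12 + 25*pi + 75*pi**2)/(125*pi)

b_5 = 1/pi ∫_0^{2*pi} (3*s**2 + 2*s) sin(5*s/2) ds.
Integrating by parts twice (tabular method), an antiderivative of (3*s**2 + 2*s) sin(5*s/2) is -6*s**2*cos(5*s/2)/5 + 24*s*sin(5*s/2)/25 - 4*s*cos(5*s/2)/5 + 8*sin(5*s/2)/25 + 48*cos(5*s/2)/125; evaluating from 0 to 2*pi: ∫_{0}^{2*pi} (3*s**2 + 2*s) sin(5*s/2) ds = (-48/125 + 8*pi/5 + 24*pi**2/5) - (48/125) = -96/125 + 8*pi/5 + 24*pi**2/5.
Hence b_5 = (1/pi)·(-96/125 + 8*pi/5 + 24*pi**2/5) = 8*(-12 + 25*pi + 75*pi**2)/(125*pi).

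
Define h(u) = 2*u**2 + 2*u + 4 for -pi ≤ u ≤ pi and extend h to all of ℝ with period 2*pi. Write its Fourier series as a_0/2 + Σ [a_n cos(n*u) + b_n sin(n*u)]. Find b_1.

4

b_1 = 1/pi ∫_{-pi}^{pi} h(u) sin(u) du.
Integrating by parts twice (tabular method), an antiderivative of (2*u**2 + 2*u + 4) sin(u) is -2*u**2*cos(u) + 4*u*sin(u) - 2*u*cos(u) + 2*sin(u); evaluating from -pi to pi: ∫_{-pi}^{pi} (2*u**2 + 2*u + 4) sin(u) du = (2*pi*(1 + pi)) - (2*pi*(-1 + pi)) = 4*pi.
Hence b_1 = (1/pi)·(4*pi) = 4.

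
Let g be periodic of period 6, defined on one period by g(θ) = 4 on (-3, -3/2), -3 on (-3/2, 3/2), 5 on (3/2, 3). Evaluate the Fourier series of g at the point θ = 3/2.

1

At θ = 3/2 the one-sided limits are g(3/2^-) = -3 and g(3/2^+) = 5.
By Dirichlet's theorem the series converges to their average, [(-3) + (5)]/2 = 1.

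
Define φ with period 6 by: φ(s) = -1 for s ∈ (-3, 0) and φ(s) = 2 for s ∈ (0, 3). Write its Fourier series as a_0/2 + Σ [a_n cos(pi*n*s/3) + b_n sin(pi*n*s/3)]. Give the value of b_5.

b_5 = 1/3 ∫_{-3}^{3} φ(s) sin(5*pi*s/3) ds.
Split the integral at the breakpoints.
Directly, an antiderivative of (-1) sin(5*pi*s/3) is 3*cos(5*pi*s/3)/(5*pi); evaluating from -3 to 0: ∫_{-3}^{0} (-1) sin(5*pi*s/3) ds = (3/(5*pi)) - (-3/(5*pi)) = 6/(5*pi).
Directly, an antiderivative of (2) sin(5*pi*s/3) is -6*cos(5*pi*s/3)/(5*pi); evaluating from 0 to 3: ∫_{0}^{3} (2) sin(5*pi*s/3) ds = (6/(5*pi)) - (-6/(5*pi)) = 12/(5*pi).
Summing the pieces and multiplying by (1/3) gives b_5 = 6/(5*pi).

6/(5*pi)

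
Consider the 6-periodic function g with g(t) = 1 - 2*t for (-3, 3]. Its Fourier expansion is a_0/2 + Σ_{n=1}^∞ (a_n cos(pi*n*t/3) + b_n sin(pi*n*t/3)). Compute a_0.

2

a_0 = 1/3 ∫_{-3}^{3} g(t) dt = 1/3 · (6) = 2.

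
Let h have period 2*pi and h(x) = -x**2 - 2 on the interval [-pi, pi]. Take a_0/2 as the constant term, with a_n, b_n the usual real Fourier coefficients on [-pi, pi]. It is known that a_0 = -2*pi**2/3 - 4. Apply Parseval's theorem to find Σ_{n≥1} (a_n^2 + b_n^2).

8*pi**4/45

Parseval: a_0^2/2 + Σ_{n≥1} (a_n^2+b_n^2) = 1/pi ∫_{-pi}^{pi} h(x)^2 dx = 8 + 8*pi**2/3 + 2*pi**4/5.
Subtract a_0^2/2 = 2*(6 + pi**2)**2/9: Σ (a_n^2+b_n^2) = 8*pi**4/45.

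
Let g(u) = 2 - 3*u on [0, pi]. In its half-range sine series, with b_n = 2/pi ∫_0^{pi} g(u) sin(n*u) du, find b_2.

b_2 = 2/pi ∫_0^{pi} (2 - 3*u) sin(2*u) du.
Integrating by parts (boundary term plus one more integral), an antiderivative of (2 - 3*u) sin(2*u) is 3*u*cos(2*u)/2 - 3*sin(2*u)/4 - cos(2*u); evaluating from 0 to pi: ∫_{0}^{pi} (2 - 3*u) sin(2*u) du = (-1 + 3*pi/2) - (-1) = 3*pi/2.
Hence b_2 = (2/pi)·(3*pi/2) = 3.

3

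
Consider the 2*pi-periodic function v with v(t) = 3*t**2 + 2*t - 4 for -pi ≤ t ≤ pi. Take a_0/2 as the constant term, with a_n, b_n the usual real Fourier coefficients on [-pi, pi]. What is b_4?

b_4 = 1/pi ∫_{-pi}^{pi} v(t) sin(4*t) dt.
Integrating by parts twice (tabular method), an antiderivative of (3*t**2 + 2*t - 4) sin(4*t) is -3*t**2*cos(4*t)/4 + 3*t*sin(4*t)/8 - t*cos(4*t)/2 + sin(4*t)/8 + 35*cos(4*t)/32; evaluating from -pi to pi: ∫_{-pi}^{pi} (3*t**2 + 2*t - 4) sin(4*t) dt = (-3*pi**2/4 - pi/2 + 35/32) - (-3*pi**2/4 + 35/32 + pi/2) = -pi.
Hence b_4 = (1/pi)·(-pi) = -1.

-1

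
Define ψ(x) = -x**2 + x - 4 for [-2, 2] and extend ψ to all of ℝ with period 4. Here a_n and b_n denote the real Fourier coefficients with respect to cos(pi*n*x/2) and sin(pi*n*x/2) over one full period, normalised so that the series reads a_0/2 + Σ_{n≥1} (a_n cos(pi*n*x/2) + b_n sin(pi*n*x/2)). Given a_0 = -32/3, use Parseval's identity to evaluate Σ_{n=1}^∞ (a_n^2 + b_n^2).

Parseval: a_0^2/2 + Σ_{n≥1} (a_n^2+b_n^2) = 1/2 ∫_{-2}^{2} ψ(x)^2 dx = 312/5.
Subtract a_0^2/2 = 512/9: Σ (a_n^2+b_n^2) = 248/45.

248/45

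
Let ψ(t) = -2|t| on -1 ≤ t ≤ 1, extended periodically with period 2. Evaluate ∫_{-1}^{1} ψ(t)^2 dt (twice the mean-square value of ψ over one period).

∫_{-1}^{1} ψ(t)^2 dt = 8/3.

8/3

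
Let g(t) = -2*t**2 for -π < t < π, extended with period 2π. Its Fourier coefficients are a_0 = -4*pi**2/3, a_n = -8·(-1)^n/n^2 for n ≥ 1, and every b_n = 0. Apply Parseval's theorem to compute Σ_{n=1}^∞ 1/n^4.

pi**4/90

Parseval: a_0^2/2 + Σ a_n^2 = (1/π) ∫_{-π}^{π} g(t)^2 dt = 8*pi**4/5.
Subtract a_0^2/2 = 8*pi**4/9: Σ a_n^2 = 32*pi**4/45.
Since a_n^2 = 64/n^4, Σ 1/n^4 = pi**4/90.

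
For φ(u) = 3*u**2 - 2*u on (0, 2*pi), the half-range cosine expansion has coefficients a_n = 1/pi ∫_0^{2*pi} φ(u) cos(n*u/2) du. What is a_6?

a_6 = 1/pi ∫_0^{2*pi} (3*u**2 - 2*u) cos(3*u) du.
Integrating by parts twice (tabular method), an antiderivative of (3*u**2 - 2*u) cos(3*u) is u**2*sin(3*u) - 2*u*sin(3*u)/3 + 2*u*cos(3*u)/3 - 2*sin(3*u)/9 - 2*cos(3*u)/9; evaluating from 0 to 2*pi: ∫_{0}^{2*pi} (3*u**2 - 2*u) cos(3*u) du = (-2/9 + 4*pi/3) - (-2/9) = 4*pi/3.
Hence a_6 = (1/pi)·(4*pi/3) = 4/3.

4/3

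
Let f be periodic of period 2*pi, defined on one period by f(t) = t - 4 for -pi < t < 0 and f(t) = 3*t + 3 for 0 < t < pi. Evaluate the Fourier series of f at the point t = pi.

t = pi differs from t = -pi by 1 full period(s), and the series is 2*pi-periodic.
At t = -pi the one-sided limits are f(-pi^-) = 3 + 3*pi and f(-pi^+) = -4 - pi.
By Dirichlet's theorem the series converges to their average, [(3 + 3*pi) + (-4 - pi)]/2 = -1/2 + pi.

-1/2 + pi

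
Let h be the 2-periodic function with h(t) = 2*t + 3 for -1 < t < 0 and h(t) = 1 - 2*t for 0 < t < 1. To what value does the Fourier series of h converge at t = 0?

2

At t = 0 the one-sided limits are h(0^-) = 3 and h(0^+) = 1.
By Dirichlet's theorem the series converges to their average, [(3) + (1)]/2 = 2.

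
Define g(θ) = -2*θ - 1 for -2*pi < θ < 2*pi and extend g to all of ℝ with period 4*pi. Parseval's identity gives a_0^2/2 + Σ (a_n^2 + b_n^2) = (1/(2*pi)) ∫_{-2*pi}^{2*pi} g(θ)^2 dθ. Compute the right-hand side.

2 + 32*pi**2/3

(1/(2*pi)) ∫_{-2*pi}^{2*pi} g(θ)^2 dθ = (1/(2*pi)) · (4*pi + 64*pi**3/3) = 2 + 32*pi**2/3.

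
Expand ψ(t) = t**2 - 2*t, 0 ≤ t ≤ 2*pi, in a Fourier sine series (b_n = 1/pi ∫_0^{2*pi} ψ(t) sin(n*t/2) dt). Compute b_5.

8*(-25*pi - 4 + 25*pi**2)/(125*pi)

b_5 = 1/pi ∫_0^{2*pi} (t**2 - 2*t) sin(5*t/2) dt.
Integrating by parts twice (tabular method), an antiderivative of (t**2 - 2*t) sin(5*t/2) is -2*t**2*cos(5*t/2)/5 + 8*t*sin(5*t/2)/25 + 4*t*cos(5*t/2)/5 - 8*sin(5*t/2)/25 + 16*cos(5*t/2)/125; evaluating from 0 to 2*pi: ∫_{0}^{2*pi} (t**2 - 2*t) sin(5*t/2) dt = (-8*pi/5 - 16/125 + 8*pi**2/5) - (16/125) = -8*pi/5 - 32/125 + 8*pi**2/5.
Hence b_5 = (1/pi)·(-8*pi/5 - 32/125 + 8*pi**2/5) = 8*(-25*pi - 4 + 25*pi**2)/(125*pi).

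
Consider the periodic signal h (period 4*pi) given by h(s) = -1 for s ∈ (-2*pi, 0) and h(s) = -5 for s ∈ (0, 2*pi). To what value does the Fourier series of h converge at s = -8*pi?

-3

s = -8*pi differs from s = 0 by -2 full period(s), and the series is 4*pi-periodic.
At s = 0 the one-sided limits are h(0^-) = -1 and h(0^+) = -5.
By Dirichlet's theorem the series converges to their average, [(-1) + (-5)]/2 = -3.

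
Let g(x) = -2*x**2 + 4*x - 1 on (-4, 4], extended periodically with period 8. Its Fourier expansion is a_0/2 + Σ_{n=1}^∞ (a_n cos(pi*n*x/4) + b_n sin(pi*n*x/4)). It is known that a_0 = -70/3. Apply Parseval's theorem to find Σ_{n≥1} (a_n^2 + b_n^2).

15872/45

Parseval: a_0^2/2 + Σ_{n≥1} (a_n^2+b_n^2) = 1/4 ∫_{-4}^{4} g(x)^2 dx = 9374/15.
Subtract a_0^2/2 = 2450/9: Σ (a_n^2+b_n^2) = 15872/45.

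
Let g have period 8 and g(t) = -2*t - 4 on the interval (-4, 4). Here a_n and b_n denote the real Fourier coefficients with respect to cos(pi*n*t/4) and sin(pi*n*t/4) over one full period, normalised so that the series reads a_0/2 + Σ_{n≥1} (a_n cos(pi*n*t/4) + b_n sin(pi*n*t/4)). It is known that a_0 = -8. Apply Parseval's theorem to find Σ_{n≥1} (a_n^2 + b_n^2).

Parseval: a_0^2/2 + Σ_{n≥1} (a_n^2+b_n^2) = 1/4 ∫_{-4}^{4} g(t)^2 dt = 224/3.
Subtract a_0^2/2 = 32: Σ (a_n^2+b_n^2) = 128/3.

128/3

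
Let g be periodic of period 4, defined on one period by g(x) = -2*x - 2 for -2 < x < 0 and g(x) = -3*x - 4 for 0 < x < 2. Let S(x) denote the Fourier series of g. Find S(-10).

x = -10 differs from x = -2 by -2 full period(s), and the series is 4-periodic.
At x = -2 the one-sided limits are g(-2^-) = -10 and g(-2^+) = 2.
By Dirichlet's theorem the series converges to their average, [(-10) + (2)]/2 = -4.

-4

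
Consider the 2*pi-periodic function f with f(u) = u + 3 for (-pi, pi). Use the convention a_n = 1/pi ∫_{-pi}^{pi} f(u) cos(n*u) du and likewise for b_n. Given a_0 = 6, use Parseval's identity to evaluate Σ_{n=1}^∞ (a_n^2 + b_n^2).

Parseval: a_0^2/2 + Σ_{n≥1} (a_n^2+b_n^2) = 1/pi ∫_{-pi}^{pi} f(u)^2 du = 2*pi**2/3 + 18.
Subtract a_0^2/2 = 18: Σ (a_n^2+b_n^2) = 2*pi**2/3.

2*pi**2/3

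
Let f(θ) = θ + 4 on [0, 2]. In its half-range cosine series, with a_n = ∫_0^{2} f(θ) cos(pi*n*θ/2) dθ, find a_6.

a_6 = ∫_0^{2} (θ + 4) cos(3*pi*θ) dθ.
Integrating by parts (boundary term plus one more integral), an antiderivative of (θ + 4) cos(3*pi*θ) is θ*sin(3*pi*θ)/(3*pi) + 4*sin(3*pi*θ)/(3*pi) + cos(3*pi*θ)/(9*pi**2); evaluating from 0 to 2: ∫_{0}^{2} (θ + 4) cos(3*pi*θ) dθ = (1/(9*pi**2)) - (1/(9*pi**2)) = 0.
Hence a_6 = 0.

0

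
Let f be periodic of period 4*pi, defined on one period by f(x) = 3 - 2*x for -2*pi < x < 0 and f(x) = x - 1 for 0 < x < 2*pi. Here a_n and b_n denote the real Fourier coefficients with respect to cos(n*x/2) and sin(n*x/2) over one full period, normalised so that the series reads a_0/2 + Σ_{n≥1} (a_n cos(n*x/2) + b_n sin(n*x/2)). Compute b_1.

b_1 = (1/(2*pi)) ∫_{-2*pi}^{2*pi} f(x) sin(x/2) dx.
Split the integral at the breakpoints.
Integrating by parts (boundary term plus one more integral), an antiderivative of (3 - 2*x) sin(x/2) is 4*x*cos(x/2) - 8*sin(x/2) - 6*cos(x/2); evaluating from -2*pi to 0: ∫_{-2*pi}^{0} (3 - 2*x) sin(x/2) dx = (-6) - (6 + 8*pi) = -8*pi - 12.
Integrating by parts (boundary term plus one more integral), an antiderivative of (x - 1) sin(x/2) is -2*x*cos(x/2) + 4*sin(x/2) + 2*cos(x/2); evaluating from 0 to 2*pi: ∫_{0}^{2*pi} (x - 1) sin(x/2) dx = (-2 + 4*pi) - (2) = -4 + 4*pi.
Summing the pieces and multiplying by (1/(2*pi)) gives b_1 = -8/pi - 2.

-8/pi - 2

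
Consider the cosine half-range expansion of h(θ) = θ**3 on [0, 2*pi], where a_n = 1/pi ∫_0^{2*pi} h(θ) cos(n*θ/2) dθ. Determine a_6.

4*pi/3

a_6 = 1/pi ∫_0^{2*pi} (θ**3) cos(3*θ) dθ.
Integrating by parts three times (tabular method), an antiderivative of (θ**3) cos(3*θ) is θ**3*sin(3*θ)/3 + θ**2*cos(3*θ)/3 - 2*θ*sin(3*θ)/9 - 2*cos(3*θ)/27; evaluating from 0 to 2*pi: ∫_{0}^{2*pi} (θ**3) cos(3*θ) dθ = (-2/27 + 4*pi**2/3) - (-2/27) = 4*pi**2/3.
Hence a_6 = (1/pi)·(4*pi**2/3) = 4*pi/3.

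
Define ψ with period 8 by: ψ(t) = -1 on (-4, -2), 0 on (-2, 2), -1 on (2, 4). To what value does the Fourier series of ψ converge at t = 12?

t = 12 differs from t = -4 by 2 full period(s), and the series is 8-periodic.
ψ is continuous at t = -4 with value -1, so the series converges to -1 there.

-1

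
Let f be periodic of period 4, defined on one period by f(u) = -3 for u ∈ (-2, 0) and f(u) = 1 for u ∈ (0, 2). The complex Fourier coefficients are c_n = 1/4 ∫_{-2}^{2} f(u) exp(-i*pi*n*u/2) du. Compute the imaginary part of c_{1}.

-4/pi

Since f is real-valued, Im(c_{1}) = -1/4 ∫_{-2}^{2} f(u) sin(pi*u/2) du = -b_{1}/2.
Split the integral at the breakpoints.
Directly, an antiderivative of (-3) sin(pi*u/2) is 6*cos(pi*u/2)/pi; evaluating from -2 to 0: ∫_{-2}^{0} (-3) sin(pi*u/2) du = (6/pi) - (-6/pi) = 12/pi.
Directly, an antiderivative of (1) sin(pi*u/2) is -2*cos(pi*u/2)/pi; evaluating from 0 to 2: ∫_{0}^{2} (1) sin(pi*u/2) du = (2/pi) - (-2/pi) = 4/pi.
So ∫_{-2}^{2} f(u) sin(pi*u/2) du = 16/pi.
Hence Im(c_{1}) = (-1/4)·(16/pi) = -4/pi.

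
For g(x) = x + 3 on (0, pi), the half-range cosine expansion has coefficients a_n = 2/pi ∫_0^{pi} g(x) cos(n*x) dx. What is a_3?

a_3 = 2/pi ∫_0^{pi} (x + 3) cos(3*x) dx.
Integrating by parts (boundary term plus one more integral), an antiderivative of (x + 3) cos(3*x) is x*sin(3*x)/3 + sin(3*x) + cos(3*x)/9; evaluating from 0 to pi: ∫_{0}^{pi} (x + 3) cos(3*x) dx = (-1/9) - (1/9) = -2/9.
Hence a_3 = (2/pi)·(-2/9) = -4/(9*pi).

-4/(9*pi)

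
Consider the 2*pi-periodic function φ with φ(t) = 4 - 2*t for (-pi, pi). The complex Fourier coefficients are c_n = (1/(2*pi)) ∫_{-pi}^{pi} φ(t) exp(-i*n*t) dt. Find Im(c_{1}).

Since φ is real-valued, Im(c_{1}) = -(1/(2*pi)) ∫_{-pi}^{pi} φ(t) sin(t) dt = -b_{1}/2.
Integrating by parts (boundary term plus one more integral), an antiderivative of (4 - 2*t) sin(t) is 2*t*cos(t) - 2*sin(t) - 4*cos(t); evaluating from -pi to pi: ∫_{-pi}^{pi} (4 - 2*t) sin(t) dt = (4 - 2*pi) - (4 + 2*pi) = -4*pi.
Hence Im(c_{1}) = (-1/(2*pi))·(-4*pi) = 2.

2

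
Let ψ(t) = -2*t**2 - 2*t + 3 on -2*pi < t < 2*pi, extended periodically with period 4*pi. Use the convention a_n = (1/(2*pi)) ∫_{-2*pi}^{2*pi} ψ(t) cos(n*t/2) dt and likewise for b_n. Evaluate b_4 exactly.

b_4 = (1/(2*pi)) ∫_{-2*pi}^{2*pi} ψ(t) sin(2*t) dt.
Integrating by parts twice (tabular method), an antiderivative of (-2*t**2 - 2*t + 3) sin(2*t) is t**2*cos(2*t) - t*sin(2*t) + t*cos(2*t) - sin(2*t)/2 - 2*cos(2*t); evaluating from -2*pi to 2*pi: ∫_{-2*pi}^{2*pi} (-2*t**2 - 2*t + 3) sin(2*t) dt = (-2 + 2*pi + 4*pi**2) - (-2*pi - 2 + 4*pi**2) = 4*pi.
Hence b_4 = (1/(2*pi))·(4*pi) = 2.

2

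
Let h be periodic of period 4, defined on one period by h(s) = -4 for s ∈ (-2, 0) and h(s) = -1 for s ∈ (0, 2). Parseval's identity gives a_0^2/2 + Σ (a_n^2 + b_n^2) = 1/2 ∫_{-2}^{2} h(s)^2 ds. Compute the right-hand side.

17

1/2 ∫_{-2}^{2} h(s)^2 ds = 1/2 · (34) = 17.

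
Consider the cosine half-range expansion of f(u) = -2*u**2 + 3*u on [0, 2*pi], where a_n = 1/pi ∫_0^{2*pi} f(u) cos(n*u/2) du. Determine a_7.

8*(-3 + 4*pi)/(49*pi)

a_7 = 1/pi ∫_0^{2*pi} (-2*u**2 + 3*u) cos(7*u/2) du.
Integrating by parts twice (tabular method), an antiderivative of (-2*u**2 + 3*u) cos(7*u/2) is -4*u**2*sin(7*u/2)/7 + 6*u*sin(7*u/2)/7 - 16*u*cos(7*u/2)/49 + 32*sin(7*u/2)/343 + 12*cos(7*u/2)/49; evaluating from 0 to 2*pi: ∫_{0}^{2*pi} (-2*u**2 + 3*u) cos(7*u/2) du = (-12/49 + 32*pi/49) - (12/49) = -24/49 + 32*pi/49.
Hence a_7 = (1/pi)·(-24/49 + 32*pi/49) = 8*(-3 + 4*pi)/(49*pi).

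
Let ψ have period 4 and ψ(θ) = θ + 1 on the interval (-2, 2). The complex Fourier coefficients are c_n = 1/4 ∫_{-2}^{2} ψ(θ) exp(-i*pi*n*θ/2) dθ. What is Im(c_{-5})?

2/(5*pi)

Since ψ is real-valued, Im(c_{-5}) = -1/4 ∫_{-2}^{2} ψ(θ) sin(-5*pi*θ/2) dθ = b_{5}/2.
Integrating by parts (boundary term plus one more integral), an antiderivative of (θ + 1) sin(-5*pi*θ/2) is 2*θ*cos(5*pi*θ/2)/(5*pi) - 4*sin(5*pi*θ/2)/(25*pi**2) + 2*cos(5*pi*θ/2)/(5*pi); evaluating from -2 to 2: ∫_{-2}^{2} (θ + 1) sin(-5*pi*θ/2) dθ = (-6/(5*pi)) - (2/(5*pi)) = -8/(5*pi).
Hence Im(c_{-5}) = (-1/4)·(-8/(5*pi)) = 2/(5*pi).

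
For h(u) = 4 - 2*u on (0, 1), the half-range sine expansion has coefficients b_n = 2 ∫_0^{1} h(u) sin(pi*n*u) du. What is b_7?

b_7 = 2 ∫_0^{1} (4 - 2*u) sin(7*pi*u) du.
Integrating by parts (boundary term plus one more integral), an antiderivative of (4 - 2*u) sin(7*pi*u) is 2*u*cos(7*pi*u)/(7*pi) - 2*sin(7*pi*u)/(49*pi**2) - 4*cos(7*pi*u)/(7*pi); evaluating from 0 to 1: ∫_{0}^{1} (4 - 2*u) sin(7*pi*u) du = (2/(7*pi)) - (-4/(7*pi)) = 6/(7*pi).
Hence b_7 = 2·(6/(7*pi)) = 12/(7*pi).

12/(7*pi)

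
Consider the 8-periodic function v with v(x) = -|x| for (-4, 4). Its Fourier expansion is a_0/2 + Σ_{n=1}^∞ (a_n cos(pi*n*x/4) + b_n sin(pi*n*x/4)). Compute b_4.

0

b_4 = 1/4 ∫_{-4}^{4} v(x) sin(pi*x) dx.
v is even and sin(pi*x) is odd, so the integrand is odd over a symmetric interval and the integral vanishes.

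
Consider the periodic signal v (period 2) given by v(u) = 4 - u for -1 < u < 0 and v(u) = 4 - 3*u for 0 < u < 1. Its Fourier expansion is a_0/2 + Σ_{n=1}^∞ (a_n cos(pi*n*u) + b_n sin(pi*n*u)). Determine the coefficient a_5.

4/(25*pi**2)

a_5 = ∫_{-1}^{1} v(u) cos(5*pi*u) du.
Split the integral at the breakpoints.
Integrating by parts (boundary term plus one more integral), an antiderivative of (4 - u) cos(5*pi*u) is -u*sin(5*pi*u)/(5*pi) + 4*sin(5*pi*u)/(5*pi) - cos(5*pi*u)/(25*pi**2); evaluating from -1 to 0: ∫_{-1}^{0} (4 - u) cos(5*pi*u) du = (-1/(25*pi**2)) - (1/(25*pi**2)) = -2/(25*pi**2).
Integrating by parts (boundary term plus one more integral), an antiderivative of (4 - 3*u) cos(5*pi*u) is -3*u*sin(5*pi*u)/(5*pi) + 4*sin(5*pi*u)/(5*pi) - 3*cos(5*pi*u)/(25*pi**2); evaluating from 0 to 1: ∫_{0}^{1} (4 - 3*u) cos(5*pi*u) du = (3/(25*pi**2)) - (-3/(25*pi**2)) = 6/(25*pi**2).
Summing the pieces gives a_5 = 4/(25*pi**2).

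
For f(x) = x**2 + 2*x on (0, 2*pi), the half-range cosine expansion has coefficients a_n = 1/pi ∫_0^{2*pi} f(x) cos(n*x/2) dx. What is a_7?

a_7 = 1/pi ∫_0^{2*pi} (x**2 + 2*x) cos(7*x/2) dx.
Integrating by parts twice (tabular method), an antiderivative of (x**2 + 2*x) cos(7*x/2) is 2*x**2*sin(7*x/2)/7 + 4*x*sin(7*x/2)/7 + 8*x*cos(7*x/2)/49 - 16*sin(7*x/2)/343 + 8*cos(7*x/2)/49; evaluating from 0 to 2*pi: ∫_{0}^{2*pi} (x**2 + 2*x) cos(7*x/2) dx = (-16*pi/49 - 8/49) - (8/49) = -16*pi/49 - 16/49.
Hence a_7 = (1/pi)·(-16*pi/49 - 16/49) = 16*(-pi - 1)/(49*pi).

16*(-pi - 1)/(49*pi)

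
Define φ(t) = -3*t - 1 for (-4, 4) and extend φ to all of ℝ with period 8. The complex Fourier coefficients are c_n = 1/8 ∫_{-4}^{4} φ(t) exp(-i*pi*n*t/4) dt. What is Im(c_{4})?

Since φ is real-valued, Im(c_{4}) = -1/8 ∫_{-4}^{4} φ(t) sin(pi*t) dt = -b_{4}/2.
Integrating by parts (boundary term plus one more integral), an antiderivative of (-3*t - 1) sin(pi*t) is 3*t*cos(pi*t)/pi - 3*sin(pi*t)/pi**2 + cos(pi*t)/pi; evaluating from -4 to 4: ∫_{-4}^{4} (-3*t - 1) sin(pi*t) dt = (13/pi) - (-11/pi) = 24/pi.
Hence Im(c_{4}) = (-1/8)·(24/pi) = -3/pi.

-3/pi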